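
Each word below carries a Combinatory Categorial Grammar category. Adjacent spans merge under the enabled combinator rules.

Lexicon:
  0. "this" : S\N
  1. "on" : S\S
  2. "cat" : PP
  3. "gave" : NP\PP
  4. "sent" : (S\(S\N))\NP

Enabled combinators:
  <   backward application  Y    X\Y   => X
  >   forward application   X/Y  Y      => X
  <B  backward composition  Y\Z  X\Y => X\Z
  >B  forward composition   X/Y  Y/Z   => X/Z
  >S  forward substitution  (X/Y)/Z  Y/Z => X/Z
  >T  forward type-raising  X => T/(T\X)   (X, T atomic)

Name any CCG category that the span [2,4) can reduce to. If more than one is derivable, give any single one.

NP

[0,5] S   <
  [0,2] S\N   <B
    [0,1] "this" : S\N
    [1,2] "on" : S\S
  [2,5] S\(S\N)   <
    [2,4] NP   >
      [2,3] NP/(NP\PP)   >T
        [2,3] "cat" : PP
      [3,4] "gave" : NP\PP
    [4,5] "sent" : (S\(S\N))\NP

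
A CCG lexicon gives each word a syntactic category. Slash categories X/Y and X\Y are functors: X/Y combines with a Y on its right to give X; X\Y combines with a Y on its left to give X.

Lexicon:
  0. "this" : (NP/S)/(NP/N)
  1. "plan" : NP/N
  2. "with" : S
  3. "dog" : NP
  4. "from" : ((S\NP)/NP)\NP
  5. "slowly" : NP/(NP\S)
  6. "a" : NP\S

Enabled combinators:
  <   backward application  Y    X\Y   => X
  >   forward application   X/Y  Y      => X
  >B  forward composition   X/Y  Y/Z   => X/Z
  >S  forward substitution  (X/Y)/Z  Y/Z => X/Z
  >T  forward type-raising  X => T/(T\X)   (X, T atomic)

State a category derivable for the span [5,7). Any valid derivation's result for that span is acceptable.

NP

[0,7] S   <
  [0,3] NP   >
    [0,2] NP/S   >
      [0,1] "this" : (NP/S)/(NP/N)
      [1,2] "plan" : NP/N
    [2,3] "with" : S
  [3,7] S\NP   >
    [3,5] (S\NP)/NP   <
      [3,4] "dog" : NP
      [4,5] "from" : ((S\NP)/NP)\NP
    [5,7] NP   >
      [5,6] "slowly" : NP/(NP\S)
      [6,7] "a" : NP\S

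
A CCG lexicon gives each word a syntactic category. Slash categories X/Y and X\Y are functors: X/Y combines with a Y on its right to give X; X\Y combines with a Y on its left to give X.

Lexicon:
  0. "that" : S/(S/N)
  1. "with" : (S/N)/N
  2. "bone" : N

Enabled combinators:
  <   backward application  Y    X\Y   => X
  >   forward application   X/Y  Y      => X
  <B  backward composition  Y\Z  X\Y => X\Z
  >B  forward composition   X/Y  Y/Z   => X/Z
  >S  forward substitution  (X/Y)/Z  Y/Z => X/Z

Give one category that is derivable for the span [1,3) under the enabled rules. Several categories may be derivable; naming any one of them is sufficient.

[0,3] S   >
  [0,1] "that" : S/(S/N)
  [1,3] S/N   >
    [1,2] "with" : (S/N)/N
    [2,3] "bone" : N

S/N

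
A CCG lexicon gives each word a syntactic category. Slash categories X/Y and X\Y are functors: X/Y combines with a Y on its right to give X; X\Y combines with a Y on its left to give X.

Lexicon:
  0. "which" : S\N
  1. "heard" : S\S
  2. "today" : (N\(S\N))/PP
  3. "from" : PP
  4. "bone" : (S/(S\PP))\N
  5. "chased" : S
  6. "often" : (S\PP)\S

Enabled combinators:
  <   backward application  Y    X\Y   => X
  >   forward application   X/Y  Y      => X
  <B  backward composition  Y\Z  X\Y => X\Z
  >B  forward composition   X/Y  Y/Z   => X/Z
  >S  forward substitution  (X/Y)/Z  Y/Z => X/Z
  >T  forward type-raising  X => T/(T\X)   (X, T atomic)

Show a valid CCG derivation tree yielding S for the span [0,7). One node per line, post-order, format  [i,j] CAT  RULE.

[0,7] S   >
  [0,5] S/(S\PP)   <
    [0,4] N   <
      [0,2] S\N   <B
        [0,1] "which" : S\N
        [1,2] "heard" : S\S
      [2,4] N\(S\N)   >
        [2,3] "today" : (N\(S\N))/PP
        [3,4] "from" : PP
    [4,5] "bone" : (S/(S\PP))\N
  [5,7] S\PP   <
    [5,6] "chased" : S
    [6,7] "often" : (S\PP)\S

[0,1] S\N  lex  "which"
[1,2] S\S  lex  "heard"
[0,2] S\N  <B  k=1
[2,3] (N\(S\N))/PP  lex  "today"
[3,4] PP  lex  "from"
[2,4] N\(S\N)  >  k=3
[0,4] N  <  k=2
[4,5] (S/(S\PP))\N  lex  "bone"
[0,5] S/(S\PP)  <  k=4
[5,6] S  lex  "chased"
[6,7] (S\PP)\S  lex  "often"
[5,7] S\PP  <  k=6
[0,7] S  >  k=5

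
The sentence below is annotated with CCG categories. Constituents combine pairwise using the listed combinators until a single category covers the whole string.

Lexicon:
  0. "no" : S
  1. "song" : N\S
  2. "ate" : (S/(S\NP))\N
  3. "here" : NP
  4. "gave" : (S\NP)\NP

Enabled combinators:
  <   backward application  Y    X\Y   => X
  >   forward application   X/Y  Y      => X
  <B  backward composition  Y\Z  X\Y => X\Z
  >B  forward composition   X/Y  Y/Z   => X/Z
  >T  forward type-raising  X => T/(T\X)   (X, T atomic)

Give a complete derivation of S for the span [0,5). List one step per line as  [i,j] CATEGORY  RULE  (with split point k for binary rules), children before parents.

[0,5] S   >
  [0,3] S/(S\NP)   <
    [0,2] N   >
      [0,1] N/(N\S)   >T
        [0,1] "no" : S
      [1,2] "song" : N\S
    [2,3] "ate" : (S/(S\NP))\N
  [3,5] S\NP   <
    [3,4] "here" : NP
    [4,5] "gave" : (S\NP)\NP

[0,1] S  lex  "no"
[0,1] N/(N\S)  >T
[1,2] N\S  lex  "song"
[0,2] N  >  k=1
[2,3] (S/(S\NP))\N  lex  "ate"
[0,3] S/(S\NP)  <  k=2
[3,4] NP  lex  "here"
[4,5] (S\NP)\NP  lex  "gave"
[3,5] S\NP  <  k=4
[0,5] S  >  k=3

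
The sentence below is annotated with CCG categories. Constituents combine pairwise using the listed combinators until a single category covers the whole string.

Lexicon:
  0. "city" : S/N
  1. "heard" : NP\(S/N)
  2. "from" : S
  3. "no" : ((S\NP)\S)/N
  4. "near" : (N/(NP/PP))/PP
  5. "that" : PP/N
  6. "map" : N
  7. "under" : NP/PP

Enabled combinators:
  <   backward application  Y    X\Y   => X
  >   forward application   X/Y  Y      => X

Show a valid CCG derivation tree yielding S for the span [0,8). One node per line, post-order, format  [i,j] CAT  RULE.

[0,1] S/N  lex  "city"
[1,2] NP\(S/N)  lex  "heard"
[0,2] NP  <  k=1
[2,3] S  lex  "from"
[3,4] ((S\NP)\S)/N  lex  "no"
[4,5] (N/(NP/PP))/PP  lex  "near"
[5,6] PP/N  lex  "that"
[6,7] N  lex  "map"
[5,7] PP  >  k=6
[4,7] N/(NP/PP)  >  k=5
[7,8] NP/PP  lex  "under"
[4,8] N  >  k=7
[3,8] (S\NP)\S  >  k=4
[2,8] S\NP  <  k=3
[0,8] S  <  k=2

[0,8] S   <
  [0,2] NP   <
    [0,1] "city" : S/N
    [1,2] "heard" : NP\(S/N)
  [2,8] S\NP   <
    [2,3] "from" : S
    [3,8] (S\NP)\S   >
      [3,4] "no" : ((S\NP)\S)/N
      [4,8] N   >
        [4,7] N/(NP/PP)   >
          [4,5] "near" : (N/(NP/PP))/PP
          [5,7] PP   >
            [5,6] "that" : PP/N
            [6,7] "map" : N
        [7,8] "under" : NP/PP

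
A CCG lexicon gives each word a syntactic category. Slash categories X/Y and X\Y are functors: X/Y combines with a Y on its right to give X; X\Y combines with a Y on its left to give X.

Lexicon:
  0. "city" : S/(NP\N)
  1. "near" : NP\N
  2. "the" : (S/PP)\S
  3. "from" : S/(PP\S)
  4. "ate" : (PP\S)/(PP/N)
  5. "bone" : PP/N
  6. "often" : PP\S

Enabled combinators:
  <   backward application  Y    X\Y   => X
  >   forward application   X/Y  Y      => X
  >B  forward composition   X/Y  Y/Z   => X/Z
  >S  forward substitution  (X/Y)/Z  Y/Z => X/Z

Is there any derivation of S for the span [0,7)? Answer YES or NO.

[0,7] S   >
  [0,3] S/PP   <
    [0,2] S   >
      [0,1] "city" : S/(NP\N)
      [1,2] "near" : NP\N
    [2,3] "the" : (S/PP)\S
  [3,7] PP   <
    [3,6] S   >
      [3,4] "from" : S/(PP\S)
      [4,6] PP\S   >
        [4,5] "ate" : (PP\S)/(PP/N)
        [5,6] "bone" : PP/N
    [6,7] "often" : PP\S

YES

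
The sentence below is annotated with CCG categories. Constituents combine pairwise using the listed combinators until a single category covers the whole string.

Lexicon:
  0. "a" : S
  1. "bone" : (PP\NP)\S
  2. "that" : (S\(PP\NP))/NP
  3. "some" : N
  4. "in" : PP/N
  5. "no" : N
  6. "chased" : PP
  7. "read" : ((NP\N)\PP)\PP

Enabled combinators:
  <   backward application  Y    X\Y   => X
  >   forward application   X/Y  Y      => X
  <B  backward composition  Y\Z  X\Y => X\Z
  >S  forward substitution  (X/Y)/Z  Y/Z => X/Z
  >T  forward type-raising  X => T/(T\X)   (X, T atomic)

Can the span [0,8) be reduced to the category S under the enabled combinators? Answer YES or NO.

YES

[0,8] S   <
  [0,2] PP\NP   <
    [0,1] "a" : S
    [1,2] "bone" : (PP\NP)\S
  [2,8] S\(PP\NP)   >
    [2,3] "that" : (S\(PP\NP))/NP
    [3,8] NP   <
      [3,4] "some" : N
      [4,8] NP\N   <
        [4,6] PP   >
          [4,5] "in" : PP/N
          [5,6] "no" : N
        [6,8] (NP\N)\PP   <
          [6,7] "chased" : PP
          [7,8] "read" : ((NP\N)\PP)\PP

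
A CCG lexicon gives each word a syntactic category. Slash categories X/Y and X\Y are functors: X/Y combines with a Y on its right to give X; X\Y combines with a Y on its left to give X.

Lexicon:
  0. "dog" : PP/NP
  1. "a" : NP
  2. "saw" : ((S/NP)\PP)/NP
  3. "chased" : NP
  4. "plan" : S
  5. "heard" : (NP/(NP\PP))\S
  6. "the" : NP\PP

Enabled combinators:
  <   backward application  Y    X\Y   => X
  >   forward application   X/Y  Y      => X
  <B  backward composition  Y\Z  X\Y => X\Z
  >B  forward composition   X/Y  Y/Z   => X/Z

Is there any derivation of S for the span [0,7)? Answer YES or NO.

[0,7] S   >
  [0,4] S/NP   <
    [0,2] PP   >
      [0,1] "dog" : PP/NP
      [1,2] "a" : NP
    [2,4] (S/NP)\PP   >
      [2,3] "saw" : ((S/NP)\PP)/NP
      [3,4] "chased" : NP
  [4,7] NP   >
    [4,6] NP/(NP\PP)   <
      [4,5] "plan" : S
      [5,6] "heard" : (NP/(NP\PP))\S
    [6,7] "the" : NP\PP

YES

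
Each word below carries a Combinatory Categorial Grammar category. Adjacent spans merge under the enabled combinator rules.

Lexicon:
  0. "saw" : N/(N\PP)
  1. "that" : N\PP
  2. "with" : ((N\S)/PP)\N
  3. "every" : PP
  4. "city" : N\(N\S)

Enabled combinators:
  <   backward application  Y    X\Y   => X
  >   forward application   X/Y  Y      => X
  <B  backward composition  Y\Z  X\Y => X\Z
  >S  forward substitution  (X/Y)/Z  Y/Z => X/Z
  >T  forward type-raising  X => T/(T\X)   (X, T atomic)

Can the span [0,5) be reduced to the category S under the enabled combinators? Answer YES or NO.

N/(N\PP) N\PP ((N\S)/PP)\N PP N\(N\S)
CKY chart[0,5] = {N, N/(N\N), NP/(NP\N), PP/(PP\N), S/(S\N)}; S ∉ chart

NO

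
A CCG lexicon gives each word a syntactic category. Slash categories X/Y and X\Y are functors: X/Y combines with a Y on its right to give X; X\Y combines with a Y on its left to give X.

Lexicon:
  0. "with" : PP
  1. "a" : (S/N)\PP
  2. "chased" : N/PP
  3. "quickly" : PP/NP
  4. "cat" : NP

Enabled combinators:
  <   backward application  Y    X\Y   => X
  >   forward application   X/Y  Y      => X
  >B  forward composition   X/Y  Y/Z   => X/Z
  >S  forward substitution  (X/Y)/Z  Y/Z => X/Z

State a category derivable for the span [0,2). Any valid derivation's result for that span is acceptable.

S/N

[0,5] S   >
  [0,2] S/N   <
    [0,1] "with" : PP
    [1,2] "a" : (S/N)\PP
  [2,5] N   >
    [2,4] N/NP   >B
      [2,3] "chased" : N/PP
      [3,4] "quickly" : PP/NP
    [4,5] "cat" : NP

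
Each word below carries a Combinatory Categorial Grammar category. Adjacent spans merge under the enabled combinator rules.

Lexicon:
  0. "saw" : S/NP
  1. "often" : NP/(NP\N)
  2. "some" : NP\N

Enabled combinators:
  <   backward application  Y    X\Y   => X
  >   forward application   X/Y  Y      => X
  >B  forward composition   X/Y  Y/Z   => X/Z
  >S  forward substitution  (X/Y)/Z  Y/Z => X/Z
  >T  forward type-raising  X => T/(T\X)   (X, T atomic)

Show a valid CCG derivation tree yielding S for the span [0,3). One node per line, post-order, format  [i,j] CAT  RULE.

[0,3] S   >
  [0,1] "saw" : S/NP
  [1,3] NP   >
    [1,2] "often" : NP/(NP\N)
    [2,3] "some" : NP\N

[0,1] S/NP  lex  "saw"
[1,2] NP/(NP\N)  lex  "often"
[2,3] NP\N  lex  "some"
[1,3] NP  >  k=2
[0,3] S  >  k=1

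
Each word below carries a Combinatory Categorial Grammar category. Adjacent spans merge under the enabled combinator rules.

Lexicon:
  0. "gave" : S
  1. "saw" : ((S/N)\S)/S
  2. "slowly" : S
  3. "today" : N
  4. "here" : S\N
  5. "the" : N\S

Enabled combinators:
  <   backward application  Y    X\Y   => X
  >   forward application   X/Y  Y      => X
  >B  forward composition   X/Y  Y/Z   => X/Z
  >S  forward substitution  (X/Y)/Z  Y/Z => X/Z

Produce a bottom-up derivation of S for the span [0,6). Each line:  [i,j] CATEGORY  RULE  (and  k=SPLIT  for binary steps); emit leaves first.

[0,6] S   >
  [0,3] S/N   <
    [0,1] "gave" : S
    [1,3] (S/N)\S   >
      [1,2] "saw" : ((S/N)\S)/S
      [2,3] "slowly" : S
  [3,6] N   <
    [3,5] S   <
      [3,4] "today" : N
      [4,5] "here" : S\N
    [5,6] "the" : N\S

[0,1] S  lex  "gave"
[1,2] ((S/N)\S)/S  lex  "saw"
[2,3] S  lex  "slowly"
[1,3] (S/N)\S  >  k=2
[0,3] S/N  <  k=1
[3,4] N  lex  "today"
[4,5] S\N  lex  "here"
[3,5] S  <  k=4
[5,6] N\S  lex  "the"
[3,6] N  <  k=5
[0,6] S  >  k=3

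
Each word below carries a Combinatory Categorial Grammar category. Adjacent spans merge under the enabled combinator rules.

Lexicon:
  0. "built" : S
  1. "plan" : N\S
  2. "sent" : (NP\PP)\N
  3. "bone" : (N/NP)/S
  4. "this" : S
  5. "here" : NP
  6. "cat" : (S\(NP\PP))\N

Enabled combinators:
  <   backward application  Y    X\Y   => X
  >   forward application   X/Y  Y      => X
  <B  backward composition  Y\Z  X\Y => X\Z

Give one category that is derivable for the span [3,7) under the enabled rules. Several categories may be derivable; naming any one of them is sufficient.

S\(NP\PP)

[0,7] S   <
  [0,3] NP\PP   <
    [0,2] N   <
      [0,1] "built" : S
      [1,2] "plan" : N\S
    [2,3] "sent" : (NP\PP)\N
  [3,7] S\(NP\PP)   <
    [3,6] N   >
      [3,5] N/NP   >
        [3,4] "bone" : (N/NP)/S
        [4,5] "this" : S
      [5,6] "here" : NP
    [6,7] "cat" : (S\(NP\PP))\N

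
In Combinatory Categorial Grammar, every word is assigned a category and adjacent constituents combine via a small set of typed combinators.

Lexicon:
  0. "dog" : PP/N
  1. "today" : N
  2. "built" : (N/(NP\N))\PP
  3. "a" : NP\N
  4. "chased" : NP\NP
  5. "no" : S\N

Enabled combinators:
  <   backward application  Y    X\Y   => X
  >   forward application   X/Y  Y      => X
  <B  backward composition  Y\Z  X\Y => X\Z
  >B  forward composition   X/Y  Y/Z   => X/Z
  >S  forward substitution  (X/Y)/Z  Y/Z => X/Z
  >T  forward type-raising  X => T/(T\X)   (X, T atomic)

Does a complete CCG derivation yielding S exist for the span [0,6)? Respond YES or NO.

YES

[0,6] S   <
  [0,5] N   >
    [0,3] N/(NP\N)   <
      [0,2] PP   >
        [0,1] "dog" : PP/N
        [1,2] "today" : N
      [2,3] "built" : (N/(NP\N))\PP
    [3,5] NP\N   <B
      [3,4] "a" : NP\N
      [4,5] "chased" : NP\NP
  [5,6] "no" : S\N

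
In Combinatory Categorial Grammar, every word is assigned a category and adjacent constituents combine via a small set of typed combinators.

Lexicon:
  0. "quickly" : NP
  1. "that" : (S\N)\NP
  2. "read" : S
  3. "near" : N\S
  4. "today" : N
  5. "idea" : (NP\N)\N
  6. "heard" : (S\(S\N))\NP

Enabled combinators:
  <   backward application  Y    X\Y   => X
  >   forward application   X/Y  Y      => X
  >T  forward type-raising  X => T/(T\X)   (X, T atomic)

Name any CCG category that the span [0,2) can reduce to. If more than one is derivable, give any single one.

[0,7] S   <
  [0,2] S\N   <
    [0,1] "quickly" : NP
    [1,2] "that" : (S\N)\NP
  [2,7] S\(S\N)   <
    [2,6] NP   <
      [2,4] N   <
        [2,3] "read" : S
        [3,4] "near" : N\S
      [4,6] NP\N   <
        [4,5] "today" : N
        [5,6] "idea" : (NP\N)\N
    [6,7] "heard" : (S\(S\N))\NP

S\N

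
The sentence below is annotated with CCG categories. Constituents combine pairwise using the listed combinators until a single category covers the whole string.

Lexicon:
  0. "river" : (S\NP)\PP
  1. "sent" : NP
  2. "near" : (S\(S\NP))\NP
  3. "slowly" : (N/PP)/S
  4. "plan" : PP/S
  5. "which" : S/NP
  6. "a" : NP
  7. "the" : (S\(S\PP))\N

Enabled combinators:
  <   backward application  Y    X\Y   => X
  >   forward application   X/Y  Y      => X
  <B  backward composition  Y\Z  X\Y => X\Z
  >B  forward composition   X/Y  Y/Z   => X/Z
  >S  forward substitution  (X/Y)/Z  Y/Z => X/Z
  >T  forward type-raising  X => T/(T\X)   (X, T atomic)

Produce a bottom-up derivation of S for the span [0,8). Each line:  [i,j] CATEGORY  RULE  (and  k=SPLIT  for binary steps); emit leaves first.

[0,8] S   <
  [0,3] S\PP   <B
    [0,1] "river" : (S\NP)\PP
    [1,3] S\(S\NP)   <
      [1,2] "sent" : NP
      [2,3] "near" : (S\(S\NP))\NP
  [3,8] S\(S\PP)   <
    [3,7] N   >
      [3,5] N/S   >S
        [3,4] "slowly" : (N/PP)/S
        [4,5] "plan" : PP/S
      [5,7] S   >
        [5,6] "which" : S/NP
        [6,7] "a" : NP
    [7,8] "the" : (S\(S\PP))\N

[0,1] (S\NP)\PP  lex  "river"
[1,2] NP  lex  "sent"
[2,3] (S\(S\NP))\NP  lex  "near"
[1,3] S\(S\NP)  <  k=2
[0,3] S\PP  <B  k=1
[3,4] (N/PP)/S  lex  "slowly"
[4,5] PP/S  lex  "plan"
[3,5] N/S  >S  k=4
[5,6] S/NP  lex  "which"
[6,7] NP  lex  "a"
[5,7] S  >  k=6
[3,7] N  >  k=5
[7,8] (S\(S\PP))\N  lex  "the"
[3,8] S\(S\PP)  <  k=7
[0,8] S  <  k=3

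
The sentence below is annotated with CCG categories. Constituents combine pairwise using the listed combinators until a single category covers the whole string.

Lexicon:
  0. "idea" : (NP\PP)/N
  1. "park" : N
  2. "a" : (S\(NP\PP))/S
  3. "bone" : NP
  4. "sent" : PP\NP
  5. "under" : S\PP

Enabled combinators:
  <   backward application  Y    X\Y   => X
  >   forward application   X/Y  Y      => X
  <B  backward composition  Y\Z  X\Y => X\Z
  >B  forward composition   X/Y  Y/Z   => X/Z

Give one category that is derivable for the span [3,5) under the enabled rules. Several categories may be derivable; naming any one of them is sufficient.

[0,6] S   <
  [0,2] NP\PP   >
    [0,1] "idea" : (NP\PP)/N
    [1,2] "park" : N
  [2,6] S\(NP\PP)   >
    [2,3] "a" : (S\(NP\PP))/S
    [3,6] S   <
      [3,5] PP   <
        [3,4] "bone" : NP
        [4,5] "sent" : PP\NP
      [5,6] "under" : S\PP

PP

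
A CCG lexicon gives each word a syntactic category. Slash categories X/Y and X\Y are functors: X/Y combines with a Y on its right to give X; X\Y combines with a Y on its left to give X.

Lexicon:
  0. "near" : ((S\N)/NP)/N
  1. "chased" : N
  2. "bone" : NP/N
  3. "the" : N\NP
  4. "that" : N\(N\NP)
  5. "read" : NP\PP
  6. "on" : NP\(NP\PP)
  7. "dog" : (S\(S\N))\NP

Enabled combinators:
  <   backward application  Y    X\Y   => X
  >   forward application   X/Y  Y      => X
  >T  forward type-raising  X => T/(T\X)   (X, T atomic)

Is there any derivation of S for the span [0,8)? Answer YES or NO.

[0,8] S   <
  [0,5] S\N   >
    [0,2] (S\N)/NP   >
      [0,1] "near" : ((S\N)/NP)/N
      [1,2] "chased" : N
    [2,5] NP   >
      [2,3] "bone" : NP/N
      [3,5] N   <
        [3,4] "the" : N\NP
        [4,5] "that" : N\(N\NP)
  [5,8] S\(S\N)   <
    [5,7] NP   <
      [5,6] "read" : NP\PP
      [6,7] "on" : NP\(NP\PP)
    [7,8] "dog" : (S\(S\N))\NP

YES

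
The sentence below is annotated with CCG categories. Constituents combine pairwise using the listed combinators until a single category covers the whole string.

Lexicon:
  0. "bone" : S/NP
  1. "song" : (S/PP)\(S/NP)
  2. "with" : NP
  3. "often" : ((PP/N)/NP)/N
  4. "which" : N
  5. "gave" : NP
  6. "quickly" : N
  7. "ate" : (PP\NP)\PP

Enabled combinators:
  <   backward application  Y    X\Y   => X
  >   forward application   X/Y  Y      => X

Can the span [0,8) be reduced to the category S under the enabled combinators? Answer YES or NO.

[0,8] S   >
  [0,2] S/PP   <
    [0,1] "bone" : S/NP
    [1,2] "song" : (S/PP)\(S/NP)
  [2,8] PP   <
    [2,3] "with" : NP
    [3,8] PP\NP   <
      [3,7] PP   >
        [3,6] PP/N   >
          [3,5] (PP/N)/NP   >
            [3,4] "often" : ((PP/N)/NP)/N
            [4,5] "which" : N
          [5,6] "gave" : NP
        [6,7] "quickly" : N
      [7,8] "ate" : (PP\NP)\PP

YES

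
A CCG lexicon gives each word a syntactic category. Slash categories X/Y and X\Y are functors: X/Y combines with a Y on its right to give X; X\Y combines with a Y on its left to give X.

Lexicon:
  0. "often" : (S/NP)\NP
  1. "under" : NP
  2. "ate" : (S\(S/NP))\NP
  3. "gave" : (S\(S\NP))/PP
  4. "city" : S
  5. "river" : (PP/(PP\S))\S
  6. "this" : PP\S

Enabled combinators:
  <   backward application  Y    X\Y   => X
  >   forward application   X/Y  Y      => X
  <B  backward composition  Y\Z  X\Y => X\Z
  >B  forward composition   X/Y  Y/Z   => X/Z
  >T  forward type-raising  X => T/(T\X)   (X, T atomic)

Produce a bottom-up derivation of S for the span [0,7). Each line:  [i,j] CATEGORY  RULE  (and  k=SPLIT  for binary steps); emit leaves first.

[0,1] (S/NP)\NP  lex  "often"
[1,2] NP  lex  "under"
[2,3] (S\(S/NP))\NP  lex  "ate"
[1,3] S\(S/NP)  <  k=2
[0,3] S\NP  <B  k=1
[3,4] (S\(S\NP))/PP  lex  "gave"
[4,5] S  lex  "city"
[5,6] (PP/(PP\S))\S  lex  "river"
[4,6] PP/(PP\S)  <  k=5
[6,7] PP\S  lex  "this"
[4,7] PP  >  k=6
[3,7] S\(S\NP)  >  k=4
[0,7] S  <  k=3

[0,7] S   <
  [0,3] S\NP   <B
    [0,1] "often" : (S/NP)\NP
    [1,3] S\(S/NP)   <
      [1,2] "under" : NP
      [2,3] "ate" : (S\(S/NP))\NP
  [3,7] S\(S\NP)   >
    [3,4] "gave" : (S\(S\NP))/PP
    [4,7] PP   >
      [4,6] PP/(PP\S)   <
        [4,5] "city" : S
        [5,6] "river" : (PP/(PP\S))\S
      [6,7] "this" : PP\S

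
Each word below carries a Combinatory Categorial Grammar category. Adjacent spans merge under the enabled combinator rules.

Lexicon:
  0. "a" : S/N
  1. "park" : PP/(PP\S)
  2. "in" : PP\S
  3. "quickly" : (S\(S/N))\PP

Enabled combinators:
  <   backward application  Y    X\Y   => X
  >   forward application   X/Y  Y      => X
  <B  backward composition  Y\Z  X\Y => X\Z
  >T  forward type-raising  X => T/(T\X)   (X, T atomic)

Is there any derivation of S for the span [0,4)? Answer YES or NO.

YES

[0,4] S   <
  [0,1] "a" : S/N
  [1,4] S\(S/N)   <
    [1,3] PP   >
      [1,2] "park" : PP/(PP\S)
      [2,3] "in" : PP\S
    [3,4] "quickly" : (S\(S/N))\PP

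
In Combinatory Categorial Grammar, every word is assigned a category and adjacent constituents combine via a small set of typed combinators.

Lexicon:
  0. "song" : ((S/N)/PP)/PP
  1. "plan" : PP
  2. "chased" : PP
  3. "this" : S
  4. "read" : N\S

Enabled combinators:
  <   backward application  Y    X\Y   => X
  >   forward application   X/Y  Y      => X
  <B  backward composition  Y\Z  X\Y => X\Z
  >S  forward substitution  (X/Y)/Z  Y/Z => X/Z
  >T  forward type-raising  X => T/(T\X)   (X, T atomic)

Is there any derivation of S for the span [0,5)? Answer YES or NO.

YES

[0,5] S   >
  [0,3] S/N   >
    [0,2] (S/N)/PP   >
      [0,1] "song" : ((S/N)/PP)/PP
      [1,2] "plan" : PP
    [2,3] "chased" : PP
  [3,5] N   <
    [3,4] "this" : S
    [4,5] "read" : N\S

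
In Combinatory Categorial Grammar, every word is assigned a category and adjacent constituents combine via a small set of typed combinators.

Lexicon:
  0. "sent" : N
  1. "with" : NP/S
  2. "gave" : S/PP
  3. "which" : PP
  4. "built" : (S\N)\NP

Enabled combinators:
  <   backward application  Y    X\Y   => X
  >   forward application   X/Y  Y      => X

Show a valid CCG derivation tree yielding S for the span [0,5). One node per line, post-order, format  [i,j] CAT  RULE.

[0,5] S   <
  [0,1] "sent" : N
  [1,5] S\N   <
    [1,4] NP   >
      [1,2] "with" : NP/S
      [2,4] S   >
        [2,3] "gave" : S/PP
        [3,4] "which" : PP
    [4,5] "built" : (S\N)\NP

[0,1] N  lex  "sent"
[1,2] NP/S  lex  "with"
[2,3] S/PP  lex  "gave"
[3,4] PP  lex  "which"
[2,4] S  >  k=3
[1,4] NP  >  k=2
[4,5] (S\N)\NP  lex  "built"
[1,5] S\N  <  k=4
[0,5] S  <  k=1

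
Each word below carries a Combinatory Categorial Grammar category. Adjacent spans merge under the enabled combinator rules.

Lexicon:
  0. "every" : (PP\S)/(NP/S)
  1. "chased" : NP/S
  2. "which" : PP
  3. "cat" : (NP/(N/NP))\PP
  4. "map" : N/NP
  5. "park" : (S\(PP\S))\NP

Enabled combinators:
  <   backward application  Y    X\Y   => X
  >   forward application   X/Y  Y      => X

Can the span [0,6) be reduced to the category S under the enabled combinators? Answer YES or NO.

[0,6] S   <
  [0,2] PP\S   >
    [0,1] "every" : (PP\S)/(NP/S)
    [1,2] "chased" : NP/S
  [2,6] S\(PP\S)   <
    [2,5] NP   >
      [2,4] NP/(N/NP)   <
        [2,3] "which" : PP
        [3,4] "cat" : (NP/(N/NP))\PP
      [4,5] "map" : N/NP
    [5,6] "park" : (S\(PP\S))\NP

YES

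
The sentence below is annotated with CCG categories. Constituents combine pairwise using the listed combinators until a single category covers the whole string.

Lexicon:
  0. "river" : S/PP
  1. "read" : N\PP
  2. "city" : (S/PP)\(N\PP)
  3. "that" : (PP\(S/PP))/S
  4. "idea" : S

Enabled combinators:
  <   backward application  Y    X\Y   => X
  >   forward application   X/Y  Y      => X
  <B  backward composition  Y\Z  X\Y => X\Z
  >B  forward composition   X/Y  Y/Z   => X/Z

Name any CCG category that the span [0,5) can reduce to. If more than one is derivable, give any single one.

S

[0,5] S   >
  [0,1] "river" : S/PP
  [1,5] PP   <
    [1,3] S/PP   <
      [1,2] "read" : N\PP
      [2,3] "city" : (S/PP)\(N\PP)
    [3,5] PP\(S/PP)   >
      [3,4] "that" : (PP\(S/PP))/S
      [4,5] "idea" : S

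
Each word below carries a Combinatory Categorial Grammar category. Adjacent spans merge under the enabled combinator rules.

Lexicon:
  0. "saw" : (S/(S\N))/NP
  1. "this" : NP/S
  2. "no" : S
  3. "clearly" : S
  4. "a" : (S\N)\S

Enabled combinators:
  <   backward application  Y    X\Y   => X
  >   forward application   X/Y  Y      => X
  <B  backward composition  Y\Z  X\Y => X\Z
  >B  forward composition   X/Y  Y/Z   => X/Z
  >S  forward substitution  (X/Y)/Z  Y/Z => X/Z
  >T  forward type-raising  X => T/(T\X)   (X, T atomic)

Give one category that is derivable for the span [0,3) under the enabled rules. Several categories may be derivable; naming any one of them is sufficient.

[0,5] S   >
  [0,3] S/(S\N)   >
    [0,1] "saw" : (S/(S\N))/NP
    [1,3] NP   >
      [1,2] "this" : NP/S
      [2,3] "no" : S
  [3,5] S\N   <
    [3,4] "clearly" : S
    [4,5] "a" : (S\N)\S

S/(S\N)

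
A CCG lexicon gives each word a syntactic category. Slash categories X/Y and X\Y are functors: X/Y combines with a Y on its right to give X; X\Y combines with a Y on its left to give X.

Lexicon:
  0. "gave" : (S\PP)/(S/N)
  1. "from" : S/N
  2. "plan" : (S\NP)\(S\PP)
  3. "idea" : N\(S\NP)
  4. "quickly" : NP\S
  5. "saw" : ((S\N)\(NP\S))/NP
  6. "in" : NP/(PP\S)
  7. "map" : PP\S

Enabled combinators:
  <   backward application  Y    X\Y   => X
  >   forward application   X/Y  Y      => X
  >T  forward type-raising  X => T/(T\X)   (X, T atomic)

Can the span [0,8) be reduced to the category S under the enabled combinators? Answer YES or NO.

[0,8] S   <
  [0,4] N   <
    [0,3] S\NP   <
      [0,2] S\PP   >
        [0,1] "gave" : (S\PP)/(S/N)
        [1,2] "from" : S/N
      [2,3] "plan" : (S\NP)\(S\PP)
    [3,4] "idea" : N\(S\NP)
  [4,8] S\N   <
    [4,5] "quickly" : NP\S
    [5,8] (S\N)\(NP\S)   >
      [5,6] "saw" : ((S\N)\(NP\S))/NP
      [6,8] NP   >
        [6,7] "in" : NP/(PP\S)
        [7,8] "map" : PP\S

YES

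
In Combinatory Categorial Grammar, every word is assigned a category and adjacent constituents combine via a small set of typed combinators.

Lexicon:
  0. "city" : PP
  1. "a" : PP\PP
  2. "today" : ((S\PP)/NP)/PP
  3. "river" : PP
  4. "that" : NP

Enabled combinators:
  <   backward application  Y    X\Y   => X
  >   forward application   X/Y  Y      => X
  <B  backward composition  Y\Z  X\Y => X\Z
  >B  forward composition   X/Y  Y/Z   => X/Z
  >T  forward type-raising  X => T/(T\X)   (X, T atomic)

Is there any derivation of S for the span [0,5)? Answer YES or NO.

[0,5] S   <
  [0,1] "city" : PP
  [1,5] S\PP   <B
    [1,2] "a" : PP\PP
    [2,5] S\PP   >
      [2,4] (S\PP)/NP   >
        [2,3] "today" : ((S\PP)/NP)/PP
        [3,4] "river" : PP
      [4,5] "that" : NP

YES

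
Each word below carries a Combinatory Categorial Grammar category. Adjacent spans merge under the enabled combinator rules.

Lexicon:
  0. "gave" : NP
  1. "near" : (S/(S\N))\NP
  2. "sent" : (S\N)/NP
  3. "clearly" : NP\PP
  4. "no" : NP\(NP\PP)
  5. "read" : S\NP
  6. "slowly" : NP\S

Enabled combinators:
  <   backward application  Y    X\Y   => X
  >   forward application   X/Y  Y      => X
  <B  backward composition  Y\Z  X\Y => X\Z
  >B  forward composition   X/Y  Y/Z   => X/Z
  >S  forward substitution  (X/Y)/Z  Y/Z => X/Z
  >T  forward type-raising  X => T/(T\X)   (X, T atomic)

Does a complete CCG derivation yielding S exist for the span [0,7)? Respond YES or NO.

YES

[0,7] S   >
  [0,2] S/(S\N)   <
    [0,1] "gave" : NP
    [1,2] "near" : (S/(S\N))\NP
  [2,7] S\N   >
    [2,3] "sent" : (S\N)/NP
    [3,7] NP   <
      [3,6] S   <
        [3,5] NP   <
          [3,4] "clearly" : NP\PP
          [4,5] "no" : NP\(NP\PP)
        [5,6] "read" : S\NP
      [6,7] "slowly" : NP\S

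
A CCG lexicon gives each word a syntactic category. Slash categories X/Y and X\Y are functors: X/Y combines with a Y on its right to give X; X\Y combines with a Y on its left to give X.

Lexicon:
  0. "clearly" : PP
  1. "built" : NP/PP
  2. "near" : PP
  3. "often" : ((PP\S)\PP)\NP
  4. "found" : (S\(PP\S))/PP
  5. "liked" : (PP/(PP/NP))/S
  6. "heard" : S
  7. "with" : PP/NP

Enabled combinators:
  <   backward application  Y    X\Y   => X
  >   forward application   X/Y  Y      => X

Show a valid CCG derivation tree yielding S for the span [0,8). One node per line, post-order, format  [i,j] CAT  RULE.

[0,8] S   <
  [0,4] PP\S   <
    [0,1] "clearly" : PP
    [1,4] (PP\S)\PP   <
      [1,3] NP   >
        [1,2] "built" : NP/PP
        [2,3] "near" : PP
      [3,4] "often" : ((PP\S)\PP)\NP
  [4,8] S\(PP\S)   >
    [4,5] "found" : (S\(PP\S))/PP
    [5,8] PP   >
      [5,7] PP/(PP/NP)   >
        [5,6] "liked" : (PP/(PP/NP))/S
        [6,7] "heard" : S
      [7,8] "with" : PP/NP

[0,1] PP  lex  "clearly"
[1,2] NP/PP  lex  "built"
[2,3] PP  lex  "near"
[1,3] NP  >  k=2
[3,4] ((PP\S)\PP)\NP  lex  "often"
[1,4] (PP\S)\PP  <  k=3
[0,4] PP\S  <  k=1
[4,5] (S\(PP\S))/PP  lex  "found"
[5,6] (PP/(PP/NP))/S  lex  "liked"
[6,7] S  lex  "heard"
[5,7] PP/(PP/NP)  >  k=6
[7,8] PP/NP  lex  "with"
[5,8] PP  >  k=7
[4,8] S\(PP\S)  >  k=5
[0,8] S  <  k=4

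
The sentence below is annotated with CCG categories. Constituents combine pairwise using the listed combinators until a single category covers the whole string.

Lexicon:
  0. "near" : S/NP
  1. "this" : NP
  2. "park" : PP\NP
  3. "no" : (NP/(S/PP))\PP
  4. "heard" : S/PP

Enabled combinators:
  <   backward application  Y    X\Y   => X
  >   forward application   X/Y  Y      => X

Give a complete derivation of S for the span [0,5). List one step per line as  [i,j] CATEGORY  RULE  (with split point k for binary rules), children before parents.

[0,1] S/NP  lex  "near"
[1,2] NP  lex  "this"
[2,3] PP\NP  lex  "park"
[1,3] PP  <  k=2
[3,4] (NP/(S/PP))\PP  lex  "no"
[1,4] NP/(S/PP)  <  k=3
[4,5] S/PP  lex  "heard"
[1,5] NP  >  k=4
[0,5] S  >  k=1

[0,5] S   >
  [0,1] "near" : S/NP
  [1,5] NP   >
    [1,4] NP/(S/PP)   <
      [1,3] PP   <
        [1,2] "this" : NP
        [2,3] "park" : PP\NP
      [3,4] "no" : (NP/(S/PP))\PP
    [4,5] "heard" : S/PP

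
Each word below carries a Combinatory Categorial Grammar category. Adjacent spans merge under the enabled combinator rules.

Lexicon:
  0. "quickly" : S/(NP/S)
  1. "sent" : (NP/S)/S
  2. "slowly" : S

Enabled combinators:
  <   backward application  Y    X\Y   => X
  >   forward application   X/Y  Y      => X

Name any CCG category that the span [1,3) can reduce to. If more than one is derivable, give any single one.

[0,3] S   >
  [0,1] "quickly" : S/(NP/S)
  [1,3] NP/S   >
    [1,2] "sent" : (NP/S)/S
    [2,3] "slowly" : S

NP/S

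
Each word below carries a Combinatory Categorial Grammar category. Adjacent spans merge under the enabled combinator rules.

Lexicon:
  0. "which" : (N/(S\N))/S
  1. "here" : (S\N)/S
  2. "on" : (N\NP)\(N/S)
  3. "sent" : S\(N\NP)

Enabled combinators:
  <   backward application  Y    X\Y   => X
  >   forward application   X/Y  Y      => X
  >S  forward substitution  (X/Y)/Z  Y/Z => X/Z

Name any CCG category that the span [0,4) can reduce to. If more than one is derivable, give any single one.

S

[0,4] S   <
  [0,3] N\NP   <
    [0,2] N/S   >S
      [0,1] "which" : (N/(S\N))/S
      [1,2] "here" : (S\N)/S
    [2,3] "on" : (N\NP)\(N/S)
  [3,4] "sent" : S\(N\NP)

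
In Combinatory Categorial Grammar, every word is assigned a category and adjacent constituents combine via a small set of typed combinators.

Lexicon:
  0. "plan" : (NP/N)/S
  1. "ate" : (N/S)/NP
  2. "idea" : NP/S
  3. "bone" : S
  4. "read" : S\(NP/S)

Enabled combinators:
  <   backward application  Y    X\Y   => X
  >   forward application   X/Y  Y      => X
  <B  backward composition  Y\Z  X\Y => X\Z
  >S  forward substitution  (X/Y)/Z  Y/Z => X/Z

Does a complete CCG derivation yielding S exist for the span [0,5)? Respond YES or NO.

[0,5] S   <
  [0,4] NP/S   >S
    [0,1] "plan" : (NP/N)/S
    [1,4] N/S   >
      [1,2] "ate" : (N/S)/NP
      [2,4] NP   >
        [2,3] "idea" : NP/S
        [3,4] "bone" : S
  [4,5] "read" : S\(NP/S)

YES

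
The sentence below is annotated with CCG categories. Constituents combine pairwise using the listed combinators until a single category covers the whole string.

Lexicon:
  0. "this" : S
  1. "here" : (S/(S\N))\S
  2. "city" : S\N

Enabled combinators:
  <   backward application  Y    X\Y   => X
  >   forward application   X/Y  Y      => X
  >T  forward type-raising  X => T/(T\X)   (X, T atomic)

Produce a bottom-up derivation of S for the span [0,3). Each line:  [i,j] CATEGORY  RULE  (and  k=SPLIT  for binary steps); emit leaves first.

[0,1] S  lex  "this"
[1,2] (S/(S\N))\S  lex  "here"
[0,2] S/(S\N)  <  k=1
[2,3] S\N  lex  "city"
[0,3] S  >  k=2

[0,3] S   >
  [0,2] S/(S\N)   <
    [0,1] "this" : S
    [1,2] "here" : (S/(S\N))\S
  [2,3] "city" : S\N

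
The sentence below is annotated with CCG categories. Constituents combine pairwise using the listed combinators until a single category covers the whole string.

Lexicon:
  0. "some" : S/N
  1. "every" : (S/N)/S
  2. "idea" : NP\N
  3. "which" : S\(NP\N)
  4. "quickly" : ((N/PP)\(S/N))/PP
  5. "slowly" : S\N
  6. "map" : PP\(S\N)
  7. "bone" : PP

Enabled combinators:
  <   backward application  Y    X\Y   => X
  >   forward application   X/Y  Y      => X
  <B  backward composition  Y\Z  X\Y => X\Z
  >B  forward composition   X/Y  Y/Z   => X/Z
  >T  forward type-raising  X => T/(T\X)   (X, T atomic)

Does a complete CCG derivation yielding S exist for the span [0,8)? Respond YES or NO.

[0,8] S   >
  [0,1] "some" : S/N
  [1,8] N   >
    [1,7] N/PP   <
      [1,4] S/N   >
        [1,2] "every" : (S/N)/S
        [2,4] S   <
          [2,3] "idea" : NP\N
          [3,4] "which" : S\(NP\N)
      [4,7] (N/PP)\(S/N)   >
        [4,5] "quickly" : ((N/PP)\(S/N))/PP
        [5,7] PP   <
          [5,6] "slowly" : S\N
          [6,7] "map" : PP\(S\N)
    [7,8] "bone" : PP

YES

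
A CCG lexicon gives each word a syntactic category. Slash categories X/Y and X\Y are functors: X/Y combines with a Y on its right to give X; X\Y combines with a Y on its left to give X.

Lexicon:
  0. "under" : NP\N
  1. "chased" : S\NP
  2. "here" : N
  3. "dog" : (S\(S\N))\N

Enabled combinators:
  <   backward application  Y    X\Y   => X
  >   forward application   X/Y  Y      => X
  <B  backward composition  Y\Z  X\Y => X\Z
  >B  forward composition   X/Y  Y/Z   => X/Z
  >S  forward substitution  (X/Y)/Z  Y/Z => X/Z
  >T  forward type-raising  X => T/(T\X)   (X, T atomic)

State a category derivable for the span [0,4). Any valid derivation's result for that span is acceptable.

S

[0,4] S   <
  [0,2] S\N   <B
    [0,1] "under" : NP\N
    [1,2] "chased" : S\NP
  [2,4] S\(S\N)   <
    [2,3] "here" : N
    [3,4] "dog" : (S\(S\N))\N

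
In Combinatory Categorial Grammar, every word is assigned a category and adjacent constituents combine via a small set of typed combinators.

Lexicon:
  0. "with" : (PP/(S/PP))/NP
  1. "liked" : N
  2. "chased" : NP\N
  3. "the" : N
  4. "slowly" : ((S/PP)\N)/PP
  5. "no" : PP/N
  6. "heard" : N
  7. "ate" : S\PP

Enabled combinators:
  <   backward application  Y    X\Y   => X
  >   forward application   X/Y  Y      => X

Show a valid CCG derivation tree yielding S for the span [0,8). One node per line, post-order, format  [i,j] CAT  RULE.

[0,1] (PP/(S/PP))/NP  lex  "with"
[1,2] N  lex  "liked"
[2,3] NP\N  lex  "chased"
[1,3] NP  <  k=2
[0,3] PP/(S/PP)  >  k=1
[3,4] N  lex  "the"
[4,5] ((S/PP)\N)/PP  lex  "slowly"
[5,6] PP/N  lex  "no"
[6,7] N  lex  "heard"
[5,7] PP  >  k=6
[4,7] (S/PP)\N  >  k=5
[3,7] S/PP  <  k=4
[0,7] PP  >  k=3
[7,8] S\PP  lex  "ate"
[0,8] S  <  k=7

[0,8] S   <
  [0,7] PP   >
    [0,3] PP/(S/PP)   >
      [0,1] "with" : (PP/(S/PP))/NP
      [1,3] NP   <
        [1,2] "liked" : N
        [2,3] "chased" : NP\N
    [3,7] S/PP   <
      [3,4] "the" : N
      [4,7] (S/PP)\N   >
        [4,5] "slowly" : ((S/PP)\N)/PP
        [5,7] PP   >
          [5,6] "no" : PP/N
          [6,7] "heard" : N
  [7,8] "ate" : S\PP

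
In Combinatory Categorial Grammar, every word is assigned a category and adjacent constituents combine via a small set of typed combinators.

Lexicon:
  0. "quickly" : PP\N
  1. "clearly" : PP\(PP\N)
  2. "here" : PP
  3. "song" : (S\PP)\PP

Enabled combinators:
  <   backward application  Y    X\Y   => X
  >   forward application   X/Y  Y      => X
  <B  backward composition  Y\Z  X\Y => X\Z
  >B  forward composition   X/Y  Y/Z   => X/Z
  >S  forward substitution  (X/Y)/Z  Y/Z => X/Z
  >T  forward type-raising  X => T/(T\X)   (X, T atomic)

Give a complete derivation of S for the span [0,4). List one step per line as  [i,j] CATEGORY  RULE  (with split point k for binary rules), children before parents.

[0,4] S   <
  [0,2] PP   <
    [0,1] "quickly" : PP\N
    [1,2] "clearly" : PP\(PP\N)
  [2,4] S\PP   <
    [2,3] "here" : PP
    [3,4] "song" : (S\PP)\PP

[0,1] PP\N  lex  "quickly"
[1,2] PP\(PP\N)  lex  "clearly"
[0,2] PP  <  k=1
[2,3] PP  lex  "here"
[3,4] (S\PP)\PP  lex  "song"
[2,4] S\PP  <  k=3
[0,4] S  <  k=2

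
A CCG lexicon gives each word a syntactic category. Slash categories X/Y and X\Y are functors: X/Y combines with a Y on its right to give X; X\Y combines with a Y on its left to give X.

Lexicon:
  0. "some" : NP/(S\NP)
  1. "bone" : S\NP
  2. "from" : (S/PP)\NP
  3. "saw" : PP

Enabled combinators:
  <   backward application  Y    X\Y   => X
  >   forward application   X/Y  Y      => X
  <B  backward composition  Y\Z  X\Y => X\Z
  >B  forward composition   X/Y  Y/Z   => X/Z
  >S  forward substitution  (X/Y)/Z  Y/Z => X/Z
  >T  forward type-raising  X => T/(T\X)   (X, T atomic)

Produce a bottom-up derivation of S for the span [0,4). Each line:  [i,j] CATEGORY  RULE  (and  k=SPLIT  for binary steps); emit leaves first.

[0,1] NP/(S\NP)  lex  "some"
[1,2] S\NP  lex  "bone"
[0,2] NP  >  k=1
[2,3] (S/PP)\NP  lex  "from"
[0,3] S/PP  <  k=2
[3,4] PP  lex  "saw"
[0,4] S  >  k=3

[0,4] S   >
  [0,3] S/PP   <
    [0,2] NP   >
      [0,1] "some" : NP/(S\NP)
      [1,2] "bone" : S\NP
    [2,3] "from" : (S/PP)\NP
  [3,4] "saw" : PP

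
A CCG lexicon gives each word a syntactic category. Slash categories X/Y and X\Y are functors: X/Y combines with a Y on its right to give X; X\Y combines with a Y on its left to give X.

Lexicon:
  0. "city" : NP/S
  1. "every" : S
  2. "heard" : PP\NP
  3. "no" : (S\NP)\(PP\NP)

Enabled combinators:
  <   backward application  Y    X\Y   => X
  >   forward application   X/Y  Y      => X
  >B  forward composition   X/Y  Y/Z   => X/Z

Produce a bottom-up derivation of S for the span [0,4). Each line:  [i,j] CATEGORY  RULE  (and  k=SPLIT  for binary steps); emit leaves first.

[0,4] S   <
  [0,2] NP   >
    [0,1] "city" : NP/S
    [1,2] "every" : S
  [2,4] S\NP   <
    [2,3] "heard" : PP\NP
    [3,4] "no" : (S\NP)\(PP\NP)

[0,1] NP/S  lex  "city"
[1,2] S  lex  "every"
[0,2] NP  >  k=1
[2,3] PP\NP  lex  "heard"
[3,4] (S\NP)\(PP\NP)  lex  "no"
[2,4] S\NP  <  k=3
[0,4] S  <  k=2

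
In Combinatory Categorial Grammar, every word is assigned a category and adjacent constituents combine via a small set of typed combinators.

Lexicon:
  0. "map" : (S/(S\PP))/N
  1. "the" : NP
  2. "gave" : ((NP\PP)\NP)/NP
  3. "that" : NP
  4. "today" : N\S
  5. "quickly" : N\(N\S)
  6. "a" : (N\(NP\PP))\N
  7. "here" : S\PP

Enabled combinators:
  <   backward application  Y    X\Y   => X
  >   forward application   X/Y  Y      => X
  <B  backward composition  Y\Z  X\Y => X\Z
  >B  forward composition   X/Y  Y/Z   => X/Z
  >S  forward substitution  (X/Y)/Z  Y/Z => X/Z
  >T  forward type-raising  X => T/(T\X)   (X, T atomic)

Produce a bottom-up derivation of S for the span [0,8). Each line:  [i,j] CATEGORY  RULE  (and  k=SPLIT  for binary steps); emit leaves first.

[0,8] S   >
  [0,7] S/(S\PP)   >
    [0,1] "map" : (S/(S\PP))/N
    [1,7] N   <
      [1,2] "the" : NP
      [2,7] N\NP   <B
        [2,4] (NP\PP)\NP   >
          [2,3] "gave" : ((NP\PP)\NP)/NP
          [3,4] "that" : NP
        [4,7] N\(NP\PP)   <
          [4,6] N   <
            [4,5] "today" : N\S
            [5,6] "quickly" : N\(N\S)
          [6,7] "a" : (N\(NP\PP))\N
  [7,8] "here" : S\PP

[0,1] (S/(S\PP))/N  lex  "map"
[1,2] NP  lex  "the"
[2,3] ((NP\PP)\NP)/NP  lex  "gave"
[3,4] NP  lex  "that"
[2,4] (NP\PP)\NP  >  k=3
[4,5] N\S  lex  "today"
[5,6] N\(N\S)  lex  "quickly"
[4,6] N  <  k=5
[6,7] (N\(NP\PP))\N  lex  "a"
[4,7] N\(NP\PP)  <  k=6
[2,7] N\NP  <B  k=4
[1,7] N  <  k=2
[0,7] S/(S\PP)  >  k=1
[7,8] S\PP  lex  "here"
[0,8] S  >  k=7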